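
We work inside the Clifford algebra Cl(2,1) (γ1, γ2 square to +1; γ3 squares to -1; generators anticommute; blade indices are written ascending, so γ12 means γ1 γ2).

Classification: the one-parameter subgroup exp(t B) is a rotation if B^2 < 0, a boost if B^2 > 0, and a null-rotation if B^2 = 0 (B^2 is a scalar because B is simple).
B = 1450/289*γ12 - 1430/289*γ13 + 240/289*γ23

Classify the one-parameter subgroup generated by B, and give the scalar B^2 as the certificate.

B^2 term by term: the squares give (1450/289)^2*(γ12)^2 + (-1430/289)^2*(γ13)^2 + (240/289)^2*(γ23)^2 = 2102500/83521*(-1) + 2044900/83521*(+1) + 57600/83521*(+1) = 0 (each basis 2-blade squares to minus the product of its generators' squares); cross terms between blades sharing an index anticommute and cancel. So B^2 = 0.
Answer: null-rotation, certificate B^2 = 0. B^2 = 0 is basis-independent, so its sign is the whole story.


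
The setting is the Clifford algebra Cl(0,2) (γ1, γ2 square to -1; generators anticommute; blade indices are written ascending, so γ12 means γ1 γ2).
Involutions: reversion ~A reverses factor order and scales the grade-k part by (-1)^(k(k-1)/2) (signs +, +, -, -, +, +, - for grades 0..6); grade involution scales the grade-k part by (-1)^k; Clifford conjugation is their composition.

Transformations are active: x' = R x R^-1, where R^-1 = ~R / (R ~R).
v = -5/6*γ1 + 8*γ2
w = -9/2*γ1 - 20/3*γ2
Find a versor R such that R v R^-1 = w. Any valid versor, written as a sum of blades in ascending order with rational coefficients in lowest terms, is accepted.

Construction: equal norms (both -2329/36) license R = v + w = -16/3*γ1 + 4/3*γ2 — nothing changes along that direction, while (v - w)/2 changes sign, so v maps onto w.
Answer: -16/3*γ1 + 4/3*γ2


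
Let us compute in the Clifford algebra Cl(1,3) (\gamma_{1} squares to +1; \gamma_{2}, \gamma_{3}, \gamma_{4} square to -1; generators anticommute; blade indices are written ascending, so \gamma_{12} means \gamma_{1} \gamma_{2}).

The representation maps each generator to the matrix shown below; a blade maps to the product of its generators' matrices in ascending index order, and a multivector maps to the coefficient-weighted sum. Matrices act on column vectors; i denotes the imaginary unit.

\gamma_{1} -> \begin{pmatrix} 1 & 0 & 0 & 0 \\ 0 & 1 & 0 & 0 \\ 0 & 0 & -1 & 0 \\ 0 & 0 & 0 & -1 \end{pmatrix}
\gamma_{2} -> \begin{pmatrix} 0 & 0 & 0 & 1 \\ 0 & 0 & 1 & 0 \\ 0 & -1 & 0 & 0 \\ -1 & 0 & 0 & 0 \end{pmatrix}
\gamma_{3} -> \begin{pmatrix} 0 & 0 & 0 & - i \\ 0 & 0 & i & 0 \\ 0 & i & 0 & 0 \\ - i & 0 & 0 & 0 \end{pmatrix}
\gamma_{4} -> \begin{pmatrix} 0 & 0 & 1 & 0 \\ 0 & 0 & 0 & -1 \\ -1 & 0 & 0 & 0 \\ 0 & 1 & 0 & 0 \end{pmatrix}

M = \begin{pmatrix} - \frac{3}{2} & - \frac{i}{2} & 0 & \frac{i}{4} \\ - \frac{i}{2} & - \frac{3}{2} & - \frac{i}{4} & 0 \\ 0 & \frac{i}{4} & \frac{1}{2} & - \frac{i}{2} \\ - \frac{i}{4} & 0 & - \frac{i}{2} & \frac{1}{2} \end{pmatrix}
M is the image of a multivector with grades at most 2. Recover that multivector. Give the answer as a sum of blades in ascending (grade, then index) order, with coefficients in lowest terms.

Method: the blade images are trace-orthogonal — tr(rho(e_A) rho(e_B)^-1) = 4 if A = B and 0 otherwise — and rho(e_A)^-1 = (e_A)^2 * rho(e_A) with (e_A)^2 = +1 or -1, so the coefficient of e_A in the preimage is (e_A)^2 * tr(M rho(e_A))/4.
Nonzero projections over blades of grade <= 2: 1: (1)^2 = +1, tr(M 1) = -2, coefficient -\frac{1}{2}; \gamma_{1}: (\gamma_{1})^2 = +1, tr(M rho(\gamma_{1})) = -4, coefficient -1; \gamma_{13}: (\gamma_{13})^2 = +1, tr(M rho(\gamma_{13})) = -1, coefficient -\frac{1}{4}; \gamma_{34}: (\gamma_{34})^2 = -1, tr(M rho(\gamma_{34})) = -2, coefficient \frac{1}{2}. Every other blade of grade <= 2 projects to 0.
Answer: -\frac{1}{2} - \gamma_{1} - \frac{1}{4} \gamma_{13} + \frac{1}{2} \gamma_{34}


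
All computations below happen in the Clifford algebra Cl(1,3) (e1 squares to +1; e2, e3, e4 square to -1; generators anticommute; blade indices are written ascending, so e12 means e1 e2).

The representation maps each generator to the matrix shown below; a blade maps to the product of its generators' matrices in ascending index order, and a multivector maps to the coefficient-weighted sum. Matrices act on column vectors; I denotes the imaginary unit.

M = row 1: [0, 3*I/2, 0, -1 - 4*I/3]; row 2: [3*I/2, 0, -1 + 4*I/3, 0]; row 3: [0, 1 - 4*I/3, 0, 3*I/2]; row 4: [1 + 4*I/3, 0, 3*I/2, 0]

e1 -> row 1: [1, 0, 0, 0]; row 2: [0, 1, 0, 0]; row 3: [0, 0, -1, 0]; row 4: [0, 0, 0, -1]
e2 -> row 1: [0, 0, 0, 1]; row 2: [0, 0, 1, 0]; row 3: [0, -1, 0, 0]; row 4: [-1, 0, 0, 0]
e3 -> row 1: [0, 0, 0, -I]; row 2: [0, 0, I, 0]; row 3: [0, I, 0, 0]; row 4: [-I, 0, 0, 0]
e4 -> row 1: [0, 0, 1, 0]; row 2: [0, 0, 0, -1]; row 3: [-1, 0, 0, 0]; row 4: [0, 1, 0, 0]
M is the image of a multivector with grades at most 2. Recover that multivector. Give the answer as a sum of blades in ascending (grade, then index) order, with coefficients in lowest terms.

Method: the blade images are trace-orthogonal — tr(rho(e_A) rho(e_B)^-1) = 4 if A = B and 0 otherwise — and rho(e_A)^-1 = (e_A)^2 * rho(e_A) with (e_A)^2 = +1 or -1, so the coefficient of e_A in the preimage is (e_A)^2 * tr(M rho(e_A))/4.
Nonzero projections over blades of grade <= 2: e2: (e2)^2 = -1, tr(M rho(e2)) = 4, coefficient -1; e13: (e13)^2 = +1, tr(M rho(e13)) = 16/3, coefficient 4/3; e34: (e34)^2 = -1, tr(M rho(e34)) = 6, coefficient -3/2. Every other blade of grade <= 2 projects to 0.
Answer: -e2 + 4/3*e13 - 3/2*e34


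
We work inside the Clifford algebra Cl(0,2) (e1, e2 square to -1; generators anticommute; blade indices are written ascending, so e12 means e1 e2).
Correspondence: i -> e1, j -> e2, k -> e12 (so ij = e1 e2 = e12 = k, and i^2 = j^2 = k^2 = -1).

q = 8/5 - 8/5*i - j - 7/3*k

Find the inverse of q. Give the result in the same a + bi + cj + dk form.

In blades: q = 8/5 - 8/5*e1 - e2 - 7/3*e12.
With qbar = 8/5 + 8/5*e1 + e2 + 7/3*e12 (scalar fixed, mapped units negated), q qbar = 2602/225 (the sum of squared coefficients), so q^-1 = qbar / (2602/225) = 180/1301 + 180/1301*e1 + 225/2602*e2 + 525/2602*e12; translating back:
Answer: 180/1301 + 180/1301*i + 225/2602*j + 525/2602*k


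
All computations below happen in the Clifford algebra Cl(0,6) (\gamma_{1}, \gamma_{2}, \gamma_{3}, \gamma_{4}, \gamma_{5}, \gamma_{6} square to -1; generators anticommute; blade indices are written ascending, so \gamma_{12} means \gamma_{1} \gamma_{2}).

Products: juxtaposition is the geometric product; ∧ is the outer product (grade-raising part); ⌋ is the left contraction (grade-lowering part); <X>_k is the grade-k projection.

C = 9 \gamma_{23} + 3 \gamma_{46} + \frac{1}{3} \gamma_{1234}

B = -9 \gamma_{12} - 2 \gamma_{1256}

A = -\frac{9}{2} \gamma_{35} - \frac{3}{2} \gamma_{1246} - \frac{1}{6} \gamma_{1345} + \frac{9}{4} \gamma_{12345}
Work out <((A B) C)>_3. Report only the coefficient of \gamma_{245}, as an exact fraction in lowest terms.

step 1: -3 \gamma_{45} - \frac{27}{2} \gamma_{46} + \frac{81}{4} \gamma_{345} - \frac{9}{2} \gamma_{346} + \frac{81}{2} \gamma_{1235} - 9 \gamma_{1236} - \frac{3}{2} \gamma_{2345} + \frac{1}{3} \gamma_{2346}
step 2: \frac{81}{2} + \frac{27}{2} \gamma_{3} - 364 \gamma_{15} + \frac{728}{9} \gamma_{16} - \gamma_{23} + 27 \gamma_{45} - 6 \gamma_{46} - 9 \gamma_{56} - \frac{27}{4} \gamma_{125} + \frac{3}{2} \gamma_{126} + \frac{729}{4} \gamma_{245} - \frac{81}{2} \gamma_{246} + \frac{243}{4} \gamma_{356} - 27 \gamma_{1234} - \gamma_{1235} - \frac{9}{2} \gamma_{1236} - 27 \gamma_{2345} - \frac{243}{2} \gamma_{2346} - \frac{9}{2} \gamma_{2356} - \frac{243}{2} \gamma_{123456}
step 3: -\frac{27}{4} \gamma_{125} + \frac{3}{2} \gamma_{126} + \frac{729}{4} \gamma_{245} - \frac{81}{2} \gamma_{246} + \frac{243}{4} \gamma_{356}
Answer: \frac{729}{4}


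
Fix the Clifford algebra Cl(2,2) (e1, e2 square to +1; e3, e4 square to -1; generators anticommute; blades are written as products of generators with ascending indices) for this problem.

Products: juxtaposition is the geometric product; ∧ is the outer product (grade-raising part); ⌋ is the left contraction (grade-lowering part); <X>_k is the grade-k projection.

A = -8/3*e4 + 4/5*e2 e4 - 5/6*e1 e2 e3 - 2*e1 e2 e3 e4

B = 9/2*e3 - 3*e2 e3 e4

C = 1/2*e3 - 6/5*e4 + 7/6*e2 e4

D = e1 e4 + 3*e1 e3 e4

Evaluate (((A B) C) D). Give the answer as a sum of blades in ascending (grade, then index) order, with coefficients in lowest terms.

step 1: -6*e1 + 12/5*e3 + 15/4*e1 e2 + 5/2*e1 e4 - 8*e2 e3 + 12*e3 e4 - 9*e1 e2 e4 - 18/5*e2 e3 e4
step 2: -6/5 - 15/2*e1 + 4*e2 + 93/5*e3 + 6*e4 - 473/60*e1 e2 - 3*e1 e3 + 463/40*e1 e4 - 458/25*e2 e3 - 9/5*e2 e4 + 484/75*e3 e4 + 15/8*e1 e2 e3 - 23/2*e1 e2 e4 - 5/4*e1 e3 e4 + 34/5*e2 e3 e4 + 9/2*e1 e2 e3 e4
step 3: 613/40 - 334/25*e1 + 25*e2 - 1339/40*e3 - 33/2*e4 + 111/5*e1 e2 - 1834/75*e1 e3 + 273/5*e1 e4 - 30*e2 e3 + 271/120*e2 e4 - 39/2*e3 e4 + 7/5*e1 e2 e3 + 1274/25*e1 e2 e4 - 111/5*e1 e3 e4 + 1021/40*e2 e3 e4 - 758/25*e1 e2 e3 e4
Answer: 613/40 - 334/25*e1 + 25*e2 - 1339/40*e3 - 33/2*e4 + 111/5*e1 e2 - 1834/75*e1 e3 + 273/5*e1 e4 - 30*e2 e3 + 271/120*e2 e4 - 39/2*e3 e4 + 7/5*e1 e2 e3 + 1274/25*e1 e2 e4 - 111/5*e1 e3 e4 + 1021/40*e2 e3 e4 - 758/25*e1 e2 e3 e4


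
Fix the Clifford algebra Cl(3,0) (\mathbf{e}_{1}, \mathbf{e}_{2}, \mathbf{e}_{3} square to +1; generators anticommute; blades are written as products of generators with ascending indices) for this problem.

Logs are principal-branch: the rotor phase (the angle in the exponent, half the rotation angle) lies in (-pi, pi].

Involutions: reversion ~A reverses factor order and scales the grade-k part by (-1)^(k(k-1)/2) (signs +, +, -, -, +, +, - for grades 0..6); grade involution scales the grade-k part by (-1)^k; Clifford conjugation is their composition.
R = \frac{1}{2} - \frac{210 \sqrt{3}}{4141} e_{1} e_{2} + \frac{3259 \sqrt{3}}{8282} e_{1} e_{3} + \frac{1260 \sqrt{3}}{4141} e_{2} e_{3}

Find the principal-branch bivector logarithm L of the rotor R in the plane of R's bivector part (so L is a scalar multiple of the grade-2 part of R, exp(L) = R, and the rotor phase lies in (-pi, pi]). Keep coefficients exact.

The scalar part of R is \frac{1}{2}, which pins the rotor phase on the principal branch; dividing the bivector part by the sine of that phase recovers the unit plane, and L is the phase times that plane.
Concretely: cos(phase) = \frac{1}{2} gives phase = ±\frac{\pi}{3}, and since phase/sin(phase) is even the sign is immaterial: L = (phase/sin(phase)) * <R>_2 = (\frac{2 \sqrt{3} \pi}{9}) * <R>_2.
Answer: - \frac{140 \pi}{4141} e_{1} e_{2} + \frac{3259 \pi}{12423} e_{1} e_{3} + \frac{840 \pi}{4141} e_{2} e_{3}


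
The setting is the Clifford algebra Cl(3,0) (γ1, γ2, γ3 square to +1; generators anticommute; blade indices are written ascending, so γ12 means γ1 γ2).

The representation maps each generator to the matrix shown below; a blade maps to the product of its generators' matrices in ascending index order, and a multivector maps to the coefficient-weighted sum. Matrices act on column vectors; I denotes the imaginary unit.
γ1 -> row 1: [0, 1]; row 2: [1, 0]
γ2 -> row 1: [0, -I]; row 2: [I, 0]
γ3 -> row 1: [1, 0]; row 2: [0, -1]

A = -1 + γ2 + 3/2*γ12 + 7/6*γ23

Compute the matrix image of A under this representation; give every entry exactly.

Bivector images (products of the table entries): rho(γ12) = rho(γ1)rho(γ2) = row 1: [I, 0]; row 2: [0, -I]; rho(γ23) = rho(γ2)rho(γ3) = row 1: [0, I]; row 2: [I, 0].
M = (-1)*1 + (1)*rho(γ2) + (3/2)*rho(γ12) + (7/6)*rho(γ23), summed entrywise (1 is the identity matrix):
Answer: row 1: [-1 + 3*I/2, I/6]; row 2: [13*I/6, -1 - 3*I/2]


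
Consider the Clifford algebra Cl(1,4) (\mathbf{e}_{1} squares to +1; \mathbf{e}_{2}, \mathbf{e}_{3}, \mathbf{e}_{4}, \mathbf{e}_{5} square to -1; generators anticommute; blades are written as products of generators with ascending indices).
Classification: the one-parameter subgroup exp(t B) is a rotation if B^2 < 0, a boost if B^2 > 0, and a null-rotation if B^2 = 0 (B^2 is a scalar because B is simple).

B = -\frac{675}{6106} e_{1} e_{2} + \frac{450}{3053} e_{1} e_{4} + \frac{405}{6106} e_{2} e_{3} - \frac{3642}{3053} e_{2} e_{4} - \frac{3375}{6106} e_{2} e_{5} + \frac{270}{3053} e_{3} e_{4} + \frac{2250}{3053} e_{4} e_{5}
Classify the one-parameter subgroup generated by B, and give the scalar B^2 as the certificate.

B^2 term by term: the squares give (-\frac{675}{6106})^2*(e_{1} e_{2})^2 + (\frac{450}{3053})^2*(e_{1} e_{4})^2 + (\frac{405}{6106})^2*(e_{2} e_{3})^2 + (-\frac{3642}{3053})^2*(e_{2} e_{4})^2 + (-\frac{3375}{6106})^2*(e_{2} e_{5})^2 + (\frac{270}{3053})^2*(e_{3} e_{4})^2 + (\frac{2250}{3053})^2*(e_{4} e_{5})^2 = \frac{455625}{37283236}*(+1) + \frac{202500}{9320809}*(+1) + \frac{164025}{37283236}*(-1) + \frac{13264164}{9320809}*(-1) + \frac{11390625}{37283236}*(-1) + \frac{72900}{9320809}*(-1) + \frac{5062500}{9320809}*(-1) = -\frac{9}{4} (each basis 2-blade squares to minus the product of its generators' squares); cross terms between blades sharing an index anticommute and cancel; the commuting (index-disjoint) pairs give grade-4 terms 2*c*c'*(blade product), which cancel blade by blade — e_{1} e_{2} e_{3} e_{4}: -\frac{182250}{9320809} + \frac{182250}{9320809} = 0; e_{1} e_{2} e_{4} e_{5}: -\frac{1518750}{9320809} + \frac{1518750}{9320809} = 0; e_{2} e_{3} e_{4} e_{5}: \frac{911250}{9320809} - \frac{911250}{9320809} = 0 — confirming B is simple. So B^2 = -\frac{9}{4}.
Answer: rotation, certificate B^2 = -\frac{9}{4}. One invariant decides it: the square -\frac{9}{4} survives every conjugation, and its sign is exactly the classification.


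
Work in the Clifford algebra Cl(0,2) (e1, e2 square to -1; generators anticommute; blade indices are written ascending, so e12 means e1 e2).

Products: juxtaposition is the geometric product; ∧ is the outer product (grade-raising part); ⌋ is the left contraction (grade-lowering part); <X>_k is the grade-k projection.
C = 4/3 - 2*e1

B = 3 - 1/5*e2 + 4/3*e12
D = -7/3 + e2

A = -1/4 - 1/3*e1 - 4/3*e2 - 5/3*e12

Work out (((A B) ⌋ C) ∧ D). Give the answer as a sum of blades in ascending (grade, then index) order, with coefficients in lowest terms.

step 1: 217/180 - 28/9*e1 - 631/180*e2 - 79/15*e12
step 2: -623/135 - 217/90*e1
step 3: 4361/405 + 1519/270*e1 - 623/135*e2 - 217/90*e12
Answer: 4361/405 + 1519/270*e1 - 623/135*e2 - 217/90*e12


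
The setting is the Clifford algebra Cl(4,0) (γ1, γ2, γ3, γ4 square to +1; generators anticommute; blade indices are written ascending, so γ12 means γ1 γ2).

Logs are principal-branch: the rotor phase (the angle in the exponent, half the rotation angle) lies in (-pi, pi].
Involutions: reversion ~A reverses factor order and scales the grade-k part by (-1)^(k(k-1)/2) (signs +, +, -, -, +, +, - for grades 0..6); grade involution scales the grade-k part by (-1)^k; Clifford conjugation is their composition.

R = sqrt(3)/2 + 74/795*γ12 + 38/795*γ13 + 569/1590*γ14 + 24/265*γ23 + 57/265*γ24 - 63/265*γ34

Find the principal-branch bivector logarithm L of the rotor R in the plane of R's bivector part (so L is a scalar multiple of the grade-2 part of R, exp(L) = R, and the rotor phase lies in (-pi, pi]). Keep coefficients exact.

The scalar part of R is sqrt(3)/2, which pins the rotor phase on the principal branch; dividing the bivector part by the sine of that phase recovers the unit plane, and L is the phase times that plane.
Concretely: cos(phase) = sqrt(3)/2 gives phase = ±pi/6, and since phase/sin(phase) is even the sign is immaterial: L = (phase/sin(phase)) * <R>_2 = (pi/3) * <R>_2.
Answer: 74*pi/2385*γ12 + 38*pi/2385*γ13 + 569*pi/4770*γ14 + 8*pi/265*γ23 + 19*pi/265*γ24 - 21*pi/265*γ34


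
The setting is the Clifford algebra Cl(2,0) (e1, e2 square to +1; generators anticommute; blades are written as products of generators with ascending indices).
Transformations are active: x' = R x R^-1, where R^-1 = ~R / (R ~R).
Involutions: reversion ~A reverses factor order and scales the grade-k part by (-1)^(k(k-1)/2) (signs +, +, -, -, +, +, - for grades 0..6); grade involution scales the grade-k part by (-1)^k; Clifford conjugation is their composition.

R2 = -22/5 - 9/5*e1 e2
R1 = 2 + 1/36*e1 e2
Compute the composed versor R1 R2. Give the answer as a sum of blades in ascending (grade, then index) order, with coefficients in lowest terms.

Distribute over the terms of R1 (each basis-blade product reordered to ascending indices, repeated generators contracted through their squares):
(2) R2 = -44/5 - 18/5*e1 e2
(1/36*e1 e2) R2 = 1/20 - 11/90*e1 e2
Summing the partial products and collecting blades:
Answer: -35/4 - 67/18*e1 e2


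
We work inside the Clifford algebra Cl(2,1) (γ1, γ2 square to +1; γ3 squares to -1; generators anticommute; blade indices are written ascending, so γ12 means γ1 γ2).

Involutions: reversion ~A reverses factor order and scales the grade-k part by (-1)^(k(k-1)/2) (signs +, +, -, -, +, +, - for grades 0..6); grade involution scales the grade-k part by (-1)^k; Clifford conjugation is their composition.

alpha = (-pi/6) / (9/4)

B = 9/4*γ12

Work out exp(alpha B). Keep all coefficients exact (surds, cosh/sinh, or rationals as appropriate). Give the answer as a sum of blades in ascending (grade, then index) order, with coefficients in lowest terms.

B^2 = (9/4)^2*(γ12)^2 = 81/16*(-1) = -81/16 (a basis 2-blade squares to minus the product of its generators' squares).
B^2 = -81/16 — the series telescopes trigonometrically here: l = 9/4, alpha*l = -pi/6, so exp(alpha B) = cos(-pi/6) + (sin(-pi/6)/(9/4))*B = sqrt(3)/2 + (-2/9)*B.
Answer: sqrt(3)/2 - 1/2*γ12


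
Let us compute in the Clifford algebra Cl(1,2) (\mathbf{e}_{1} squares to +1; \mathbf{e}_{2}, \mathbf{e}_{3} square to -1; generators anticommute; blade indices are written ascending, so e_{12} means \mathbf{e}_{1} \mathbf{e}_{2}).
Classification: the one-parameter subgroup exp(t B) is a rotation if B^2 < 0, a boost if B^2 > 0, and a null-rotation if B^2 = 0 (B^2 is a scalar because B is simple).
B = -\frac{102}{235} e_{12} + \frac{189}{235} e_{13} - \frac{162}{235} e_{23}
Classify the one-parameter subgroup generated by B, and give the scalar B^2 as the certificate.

B^2 term by term: the squares give (-\frac{102}{235})^2*(e_{12})^2 + (\frac{189}{235})^2*(e_{13})^2 + (-\frac{162}{235})^2*(e_{23})^2 = \frac{10404}{55225}*(+1) + \frac{35721}{55225}*(+1) + \frac{26244}{55225}*(-1) = \frac{9}{25} (each basis 2-blade squares to minus the product of its generators' squares); cross terms between blades sharing an index anticommute and cancel. So B^2 = \frac{9}{25}.
Answer: boost, certificate B^2 = \frac{9}{25}. One invariant decides it: the square \frac{9}{25} survives every conjugation, and its sign is exactly the classification.


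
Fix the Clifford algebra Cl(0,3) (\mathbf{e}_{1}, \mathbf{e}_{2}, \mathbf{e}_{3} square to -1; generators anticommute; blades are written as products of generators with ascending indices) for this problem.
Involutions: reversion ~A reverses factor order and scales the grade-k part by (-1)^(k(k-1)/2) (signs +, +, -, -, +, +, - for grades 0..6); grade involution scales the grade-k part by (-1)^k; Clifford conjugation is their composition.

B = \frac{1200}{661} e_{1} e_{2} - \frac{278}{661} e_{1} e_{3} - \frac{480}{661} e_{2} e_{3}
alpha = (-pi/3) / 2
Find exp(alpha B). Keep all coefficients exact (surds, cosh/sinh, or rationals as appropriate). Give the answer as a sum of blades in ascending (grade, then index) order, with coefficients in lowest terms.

B^2 term by term: the squares give (\frac{1200}{661})^2*(e_{1} e_{2})^2 + (-\frac{278}{661})^2*(e_{1} e_{3})^2 + (-\frac{480}{661})^2*(e_{2} e_{3})^2 = \frac{1440000}{436921}*(-1) + \frac{77284}{436921}*(-1) + \frac{230400}{436921}*(-1) = -4 (each basis 2-blade squares to minus the product of its generators' squares); cross terms between blades sharing an index anticommute and cancel. So B^2 = -4.
B^2 = -4 — circular case — the even/odd split gives cos and sin: l = 2, alpha*l = - \frac{\pi}{3}, so exp(alpha B) = cos(- \frac{\pi}{3}) + (sin(- \frac{\pi}{3})/2)*B = \frac{1}{2} + (- \frac{\sqrt{3}}{4})*B.
Answer: \frac{1}{2} - \frac{300 \sqrt{3}}{661} e_{1} e_{2} + \frac{139 \sqrt{3}}{1322} e_{1} e_{3} + \frac{120 \sqrt{3}}{661} e_{2} e_{3}


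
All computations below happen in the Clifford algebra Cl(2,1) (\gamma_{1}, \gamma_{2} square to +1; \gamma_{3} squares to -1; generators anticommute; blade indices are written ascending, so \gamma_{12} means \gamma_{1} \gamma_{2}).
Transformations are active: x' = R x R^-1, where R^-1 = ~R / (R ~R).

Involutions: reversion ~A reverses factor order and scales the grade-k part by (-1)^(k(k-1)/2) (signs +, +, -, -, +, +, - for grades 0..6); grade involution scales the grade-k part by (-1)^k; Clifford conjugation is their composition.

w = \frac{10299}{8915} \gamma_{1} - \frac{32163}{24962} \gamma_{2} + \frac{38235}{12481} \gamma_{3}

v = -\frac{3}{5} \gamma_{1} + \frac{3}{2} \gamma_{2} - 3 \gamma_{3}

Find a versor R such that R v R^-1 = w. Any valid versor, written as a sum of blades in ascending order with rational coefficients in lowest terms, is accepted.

R = v + w = \frac{990}{1783} \gamma_{1} + \frac{2640}{12481} \gamma_{2} + \frac{792}{12481} \gamma_{3} works: the equal norms (-\frac{639}{100}) guarantee its sandwich swaps v into w.
Answer: \frac{990}{1783} \gamma_{1} + \frac{2640}{12481} \gamma_{2} + \frac{792}{12481} \gamma_{3}


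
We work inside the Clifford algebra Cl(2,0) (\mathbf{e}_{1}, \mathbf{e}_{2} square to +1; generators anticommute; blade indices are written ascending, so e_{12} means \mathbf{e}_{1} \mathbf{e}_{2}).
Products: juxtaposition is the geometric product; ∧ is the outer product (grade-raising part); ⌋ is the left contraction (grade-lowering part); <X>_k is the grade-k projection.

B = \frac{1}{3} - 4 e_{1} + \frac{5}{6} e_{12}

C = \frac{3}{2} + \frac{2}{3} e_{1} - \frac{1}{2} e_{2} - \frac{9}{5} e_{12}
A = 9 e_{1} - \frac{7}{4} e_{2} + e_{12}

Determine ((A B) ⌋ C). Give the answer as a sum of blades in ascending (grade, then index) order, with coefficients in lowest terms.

step 1: -\frac{221}{6} + \frac{107}{24} e_{1} + \frac{131}{12} e_{2} - \frac{20}{3} e_{12}
step 2: -\frac{5021}{72} - \frac{883}{180} e_{1} + \frac{1247}{120} e_{2} + \frac{663}{10} e_{12}
Answer: -\frac{5021}{72} - \frac{883}{180} e_{1} + \frac{1247}{120} e_{2} + \frac{663}{10} e_{12}


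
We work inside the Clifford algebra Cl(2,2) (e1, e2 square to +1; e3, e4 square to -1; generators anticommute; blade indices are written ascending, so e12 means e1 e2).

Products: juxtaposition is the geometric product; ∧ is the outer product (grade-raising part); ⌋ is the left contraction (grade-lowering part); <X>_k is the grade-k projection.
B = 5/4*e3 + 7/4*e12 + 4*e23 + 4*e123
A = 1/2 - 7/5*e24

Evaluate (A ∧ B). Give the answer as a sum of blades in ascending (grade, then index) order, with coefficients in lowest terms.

step 1: 5/8*e3 + 7/8*e12 + 2*e23 + 2*e123 + 7/4*e234
Answer: 5/8*e3 + 7/8*e12 + 2*e23 + 2*e123 + 7/4*e234


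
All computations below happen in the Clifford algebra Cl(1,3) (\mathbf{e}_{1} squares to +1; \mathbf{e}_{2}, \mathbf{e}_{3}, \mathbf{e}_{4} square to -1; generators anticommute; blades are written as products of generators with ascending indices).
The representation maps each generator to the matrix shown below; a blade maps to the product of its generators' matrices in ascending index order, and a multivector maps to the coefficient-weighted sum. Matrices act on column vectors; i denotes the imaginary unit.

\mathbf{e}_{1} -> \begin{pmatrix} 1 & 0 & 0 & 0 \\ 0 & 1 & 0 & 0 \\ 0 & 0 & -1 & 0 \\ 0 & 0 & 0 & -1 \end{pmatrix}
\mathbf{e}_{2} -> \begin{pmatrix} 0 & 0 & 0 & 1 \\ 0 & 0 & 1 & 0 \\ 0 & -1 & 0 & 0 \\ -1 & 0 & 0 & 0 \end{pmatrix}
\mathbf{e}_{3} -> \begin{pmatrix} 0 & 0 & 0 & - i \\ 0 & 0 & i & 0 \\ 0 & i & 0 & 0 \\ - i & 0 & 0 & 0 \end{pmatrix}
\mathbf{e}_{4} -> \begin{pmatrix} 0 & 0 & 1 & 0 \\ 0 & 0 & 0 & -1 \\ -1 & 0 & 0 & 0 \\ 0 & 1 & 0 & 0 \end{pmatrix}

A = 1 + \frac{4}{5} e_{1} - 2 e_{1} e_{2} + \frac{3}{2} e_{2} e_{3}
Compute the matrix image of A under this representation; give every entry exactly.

Bivector images (products of the table entries): rho(e_{1} e_{2}) = rho(\mathbf{e}_{1})rho(\mathbf{e}_{2}) = \begin{pmatrix} 0 & 0 & 0 & 1 \\ 0 & 0 & 1 & 0 \\ 0 & 1 & 0 & 0 \\ 1 & 0 & 0 & 0 \end{pmatrix}; rho(e_{2} e_{3}) = rho(\mathbf{e}_{2})rho(\mathbf{e}_{3}) = \begin{pmatrix} - i & 0 & 0 & 0 \\ 0 & i & 0 & 0 \\ 0 & 0 & - i & 0 \\ 0 & 0 & 0 & i \end{pmatrix}.
M = (1)*1 + (\frac{4}{5})*rho(e_{1}) + (-2)*rho(e_{1} e_{2}) + (\frac{3}{2})*rho(e_{2} e_{3}), summed entrywise (1 is the identity matrix):
Answer: \begin{pmatrix} \frac{9}{5} - \frac{3 i}{2} & 0 & 0 & -2 \\ 0 & \frac{9}{5} + \frac{3 i}{2} & -2 & 0 \\ 0 & -2 & \frac{1}{5} - \frac{3 i}{2} & 0 \\ -2 & 0 & 0 & \frac{1}{5} + \frac{3 i}{2} \end{pmatrix}


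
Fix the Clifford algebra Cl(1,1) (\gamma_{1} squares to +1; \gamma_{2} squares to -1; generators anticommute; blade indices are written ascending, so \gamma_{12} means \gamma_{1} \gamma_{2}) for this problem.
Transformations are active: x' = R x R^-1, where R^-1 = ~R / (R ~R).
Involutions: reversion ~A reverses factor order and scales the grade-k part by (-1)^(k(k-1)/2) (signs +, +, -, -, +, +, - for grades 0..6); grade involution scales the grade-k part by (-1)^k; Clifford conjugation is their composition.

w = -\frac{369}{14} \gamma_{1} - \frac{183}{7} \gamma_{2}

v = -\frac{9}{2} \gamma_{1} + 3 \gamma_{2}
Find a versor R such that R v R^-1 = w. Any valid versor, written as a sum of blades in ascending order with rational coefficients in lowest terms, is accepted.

The midline construction: v and w both square to \frac{45}{4}, so reflecting in their sum -\frac{216}{7} \gamma_{1} - \frac{162}{7} \gamma_{2} exchanges them.
Answer: -\frac{216}{7} \gamma_{1} - \frac{162}{7} \gamma_{2}


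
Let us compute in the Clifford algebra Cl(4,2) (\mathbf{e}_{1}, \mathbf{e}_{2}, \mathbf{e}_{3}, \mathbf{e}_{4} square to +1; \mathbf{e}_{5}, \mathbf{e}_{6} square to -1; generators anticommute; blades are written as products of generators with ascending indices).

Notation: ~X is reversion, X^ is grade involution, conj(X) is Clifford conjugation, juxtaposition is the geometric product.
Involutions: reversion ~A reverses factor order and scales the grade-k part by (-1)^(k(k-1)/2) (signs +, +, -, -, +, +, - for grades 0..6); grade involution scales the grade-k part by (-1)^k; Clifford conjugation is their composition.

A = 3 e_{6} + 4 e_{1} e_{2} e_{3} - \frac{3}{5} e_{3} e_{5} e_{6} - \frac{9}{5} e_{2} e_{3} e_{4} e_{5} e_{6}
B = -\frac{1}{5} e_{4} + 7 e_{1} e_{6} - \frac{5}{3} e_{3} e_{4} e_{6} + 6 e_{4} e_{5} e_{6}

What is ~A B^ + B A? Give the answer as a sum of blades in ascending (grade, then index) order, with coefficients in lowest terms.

first term: 21 e_{1} - \frac{54}{5} e_{2} e_{3} - 3 e_{2} e_{5} - \frac{7}{5} e_{3} e_{4} + 17 e_{4} e_{5} - \frac{3}{5} e_{4} e_{6} + \frac{21}{5} e_{1} e_{3} e_{5} - 28 e_{2} e_{3} e_{6} - \frac{4}{5} e_{1} e_{2} e_{3} e_{4} - \frac{20}{3} e_{1} e_{2} e_{4} e_{6} - \frac{9}{25} e_{2} e_{3} e_{5} e_{6} + \frac{3}{25} e_{3} e_{4} e_{5} e_{6} - \frac{63}{5} e_{1} e_{2} e_{3} e_{4} e_{5} + 24 e_{1} e_{2} e_{3} e_{4} e_{5} e_{6}
second term: -21 e_{1} + \frac{54}{5} e_{2} e_{3} + 3 e_{2} e_{5} + \frac{7}{5} e_{3} e_{4} - 17 e_{4} e_{5} - \frac{3}{5} e_{4} e_{6} + \frac{21}{5} e_{1} e_{3} e_{5} - 28 e_{2} e_{3} e_{6} + \frac{4}{5} e_{1} e_{2} e_{3} e_{4} - \frac{20}{3} e_{1} e_{2} e_{4} e_{6} + \frac{9}{25} e_{2} e_{3} e_{5} e_{6} - \frac{3}{25} e_{3} e_{4} e_{5} e_{6} + \frac{63}{5} e_{1} e_{2} e_{3} e_{4} e_{5} - 24 e_{1} e_{2} e_{3} e_{4} e_{5} e_{6}
Answer: -\frac{6}{5} e_{4} e_{6} + \frac{42}{5} e_{1} e_{3} e_{5} - 56 e_{2} e_{3} e_{6} - \frac{40}{3} e_{1} e_{2} e_{4} e_{6}


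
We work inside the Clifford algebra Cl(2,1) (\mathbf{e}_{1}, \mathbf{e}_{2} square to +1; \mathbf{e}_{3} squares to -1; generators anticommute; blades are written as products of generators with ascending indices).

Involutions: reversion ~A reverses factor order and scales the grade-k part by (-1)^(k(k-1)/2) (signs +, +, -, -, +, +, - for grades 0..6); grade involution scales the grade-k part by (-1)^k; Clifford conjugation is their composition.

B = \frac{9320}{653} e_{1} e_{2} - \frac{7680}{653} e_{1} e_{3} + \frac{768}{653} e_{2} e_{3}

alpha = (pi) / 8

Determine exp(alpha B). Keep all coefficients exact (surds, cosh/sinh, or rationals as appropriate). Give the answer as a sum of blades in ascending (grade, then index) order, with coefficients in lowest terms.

B^2 term by term: the squares give (\frac{9320}{653})^2*(e_{1} e_{2})^2 + (-\frac{7680}{653})^2*(e_{1} e_{3})^2 + (\frac{768}{653})^2*(e_{2} e_{3})^2 = \frac{86862400}{426409}*(-1) + \frac{58982400}{426409}*(+1) + \frac{589824}{426409}*(+1) = -64 (each basis 2-blade squares to minus the product of its generators' squares); cross terms between blades sharing an index anticommute and cancel. So B^2 = -64.
B^2 = -64 — a negative square means the series sums to a rotation: l = 8, alpha*l = \pi, so exp(alpha B) = cos(\pi) + (sin(\pi)/8)*B = -1 + (0)*B.
Answer: -1


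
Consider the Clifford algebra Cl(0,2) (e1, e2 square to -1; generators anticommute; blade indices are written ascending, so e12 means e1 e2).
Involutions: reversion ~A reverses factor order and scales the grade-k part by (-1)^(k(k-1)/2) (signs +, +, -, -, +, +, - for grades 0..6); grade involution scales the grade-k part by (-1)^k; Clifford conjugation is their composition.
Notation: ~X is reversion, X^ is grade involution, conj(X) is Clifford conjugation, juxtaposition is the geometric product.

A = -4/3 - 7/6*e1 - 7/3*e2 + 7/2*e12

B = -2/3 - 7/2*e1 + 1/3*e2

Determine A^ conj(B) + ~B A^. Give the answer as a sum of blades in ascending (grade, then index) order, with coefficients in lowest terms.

first term: -29/12 - 77/18*e1 + 401/36*e2 - 98/9*e12
second term: 151/36 + 91/18*e1 + 41/4*e2 - 98/9*e12
Answer: 16/9 + 7/9*e1 + 385/18*e2 - 196/9*e12


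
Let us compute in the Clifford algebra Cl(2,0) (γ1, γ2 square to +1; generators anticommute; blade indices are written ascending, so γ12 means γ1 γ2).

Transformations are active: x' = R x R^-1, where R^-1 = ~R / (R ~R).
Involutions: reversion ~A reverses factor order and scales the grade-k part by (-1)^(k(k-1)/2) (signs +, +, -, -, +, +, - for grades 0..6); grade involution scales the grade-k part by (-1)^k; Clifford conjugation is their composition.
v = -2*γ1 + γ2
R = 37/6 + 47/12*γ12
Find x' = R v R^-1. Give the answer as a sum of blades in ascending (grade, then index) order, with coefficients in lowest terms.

~R = 37/6 - 47/12*γ12, and R ~R = 7685/144, so R^-1 = ~R / (7685/144).
R v = -101/12*γ1 + 14*γ2
Answer: 422/7685*γ1 + 17179/7685*γ2


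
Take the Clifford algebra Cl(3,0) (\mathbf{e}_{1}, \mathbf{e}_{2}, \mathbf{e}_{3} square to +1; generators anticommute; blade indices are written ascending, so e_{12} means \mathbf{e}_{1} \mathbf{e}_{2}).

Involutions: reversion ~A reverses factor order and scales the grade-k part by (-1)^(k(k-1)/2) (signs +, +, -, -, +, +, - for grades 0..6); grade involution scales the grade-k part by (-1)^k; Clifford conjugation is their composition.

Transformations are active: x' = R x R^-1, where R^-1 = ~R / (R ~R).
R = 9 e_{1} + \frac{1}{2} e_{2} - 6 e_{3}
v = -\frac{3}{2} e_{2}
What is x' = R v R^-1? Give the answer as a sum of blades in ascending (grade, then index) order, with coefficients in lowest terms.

~R = 9 e_{1} + \frac{1}{2} e_{2} - 6 e_{3}, and R ~R = \frac{469}{4}, so R^-1 = ~R / (\frac{469}{4}).
R v = -\frac{3}{4} - \frac{27}{2} e_{12} - 9 e_{23}
Answer: -\frac{54}{469} e_{1} + \frac{1401}{938} e_{2} + \frac{36}{469} e_{3}


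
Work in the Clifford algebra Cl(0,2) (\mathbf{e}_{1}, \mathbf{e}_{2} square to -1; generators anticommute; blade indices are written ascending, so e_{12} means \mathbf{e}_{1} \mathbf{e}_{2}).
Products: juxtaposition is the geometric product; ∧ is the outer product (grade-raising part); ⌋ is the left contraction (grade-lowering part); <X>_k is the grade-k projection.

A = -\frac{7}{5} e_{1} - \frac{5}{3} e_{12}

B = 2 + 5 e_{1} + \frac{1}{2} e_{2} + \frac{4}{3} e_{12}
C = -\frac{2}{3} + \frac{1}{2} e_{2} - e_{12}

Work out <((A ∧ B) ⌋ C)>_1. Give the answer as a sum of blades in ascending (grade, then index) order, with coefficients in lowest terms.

step 1: -\frac{14}{5} e_{1} - \frac{121}{30} e_{12}
step 2: -\frac{121}{30} - \frac{14}{5} e_{2}
step 3: -\frac{14}{5} e_{2}
Answer: -\frac{14}{5} e_{2}


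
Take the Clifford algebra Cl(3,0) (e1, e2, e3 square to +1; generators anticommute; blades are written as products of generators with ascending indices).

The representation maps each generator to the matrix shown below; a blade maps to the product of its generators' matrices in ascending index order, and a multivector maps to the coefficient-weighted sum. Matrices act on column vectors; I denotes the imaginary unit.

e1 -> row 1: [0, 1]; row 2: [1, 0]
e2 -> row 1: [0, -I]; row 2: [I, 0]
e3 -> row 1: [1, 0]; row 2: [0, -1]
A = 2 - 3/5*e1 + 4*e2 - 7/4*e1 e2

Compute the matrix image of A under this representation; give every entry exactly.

Bivector images (products of the table entries): rho(e1 e2) = rho(e1)rho(e2) = row 1: [I, 0]; row 2: [0, -I].
M = (2)*1 + (-3/5)*rho(e1) + (4)*rho(e2) + (-7/4)*rho(e1 e2), summed entrywise (1 is the identity matrix):
Answer: row 1: [2 - 7*I/4, -3/5 - 4*I]; row 2: [-3/5 + 4*I, 2 + 7*I/4]


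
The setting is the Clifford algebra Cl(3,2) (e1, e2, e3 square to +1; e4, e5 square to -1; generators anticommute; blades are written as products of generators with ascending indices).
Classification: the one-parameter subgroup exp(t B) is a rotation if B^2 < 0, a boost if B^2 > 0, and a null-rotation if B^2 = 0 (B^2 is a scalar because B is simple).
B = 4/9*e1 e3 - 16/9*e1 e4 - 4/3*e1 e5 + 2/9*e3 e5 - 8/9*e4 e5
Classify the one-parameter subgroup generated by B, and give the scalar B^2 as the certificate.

B^2 term by term: the squares give (4/9)^2*(e1 e3)^2 + (-16/9)^2*(e1 e4)^2 + (-4/3)^2*(e1 e5)^2 + (2/9)^2*(e3 e5)^2 + (-8/9)^2*(e4 e5)^2 = 16/81*(-1) + 256/81*(+1) + 16/9*(+1) + 4/81*(+1) + 64/81*(-1) = 4 (each basis 2-blade squares to minus the product of its generators' squares); cross terms between blades sharing an index anticommute and cancel; the commuting (index-disjoint) pairs give grade-4 terms 2*c*c'*(blade product), which cancel blade by blade — e1 e3 e4 e5: -64/81 + 64/81 = 0 — confirming B is simple. So B^2 = 4.
Answer: boost, certificate B^2 = 4. No conjugation can change B^2 = 4; the sign gives the class.


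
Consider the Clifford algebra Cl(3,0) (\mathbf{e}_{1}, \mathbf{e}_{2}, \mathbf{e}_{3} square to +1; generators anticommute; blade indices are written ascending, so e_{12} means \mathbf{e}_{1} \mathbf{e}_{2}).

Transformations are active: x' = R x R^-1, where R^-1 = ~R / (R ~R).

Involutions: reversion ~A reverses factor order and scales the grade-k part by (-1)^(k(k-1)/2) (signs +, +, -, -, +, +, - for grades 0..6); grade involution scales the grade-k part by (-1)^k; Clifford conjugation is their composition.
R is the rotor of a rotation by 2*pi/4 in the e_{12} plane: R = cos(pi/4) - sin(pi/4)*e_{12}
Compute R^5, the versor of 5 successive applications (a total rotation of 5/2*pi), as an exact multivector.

Half-angle bookkeeping: 5 applications in e_{12} add up to rotor phase 5*pi/4 = \frac{5 \pi}{4}, so R^5 = cos(\frac{5 \pi}{4}) - sin(\frac{5 \pi}{4})*e_{12}.
cos(\frac{5 \pi}{4}) = - \frac{\sqrt{2}}{2} and sin(\frac{5 \pi}{4}) = - \frac{\sqrt{2}}{2}, so R^5 = - \frac{\sqrt{2}}{2} + \frac{\sqrt{2}}{2} e_{12}. The net rotation is 1/2*pi (after discarding 1 full turn, each of which contributes a factor -1 to the rotor); the rotor keeps the half-angle phase exactly.
Answer: - \frac{\sqrt{2}}{2} + \frac{\sqrt{2}}{2} e_{12}


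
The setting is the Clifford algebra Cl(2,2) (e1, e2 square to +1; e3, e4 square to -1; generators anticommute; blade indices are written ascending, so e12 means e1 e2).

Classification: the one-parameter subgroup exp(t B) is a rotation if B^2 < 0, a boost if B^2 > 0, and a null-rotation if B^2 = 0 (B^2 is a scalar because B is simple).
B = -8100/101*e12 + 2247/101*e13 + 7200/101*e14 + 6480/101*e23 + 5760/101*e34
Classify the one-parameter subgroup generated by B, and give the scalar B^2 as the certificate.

B^2 term by term: the squares give (-8100/101)^2*(e12)^2 + (2247/101)^2*(e13)^2 + (7200/101)^2*(e14)^2 + (6480/101)^2*(e23)^2 + (5760/101)^2*(e34)^2 = 65610000/10201*(-1) + 5049009/10201*(+1) + 51840000/10201*(+1) + 41990400/10201*(+1) + 33177600/10201*(-1) = 9 (each basis 2-blade squares to minus the product of its generators' squares); cross terms between blades sharing an index anticommute and cancel; the commuting (index-disjoint) pairs give grade-4 terms 2*c*c'*(blade product), which cancel blade by blade — e1234: -93312000/10201 + 93312000/10201 = 0 — confirming B is simple. So B^2 = 9.
Answer: boost, certificate B^2 = 9. The invariant at work: B^2 = 9 is unchanged by conjugation, hence its sign classifies the subgroup whatever basis B is written in.


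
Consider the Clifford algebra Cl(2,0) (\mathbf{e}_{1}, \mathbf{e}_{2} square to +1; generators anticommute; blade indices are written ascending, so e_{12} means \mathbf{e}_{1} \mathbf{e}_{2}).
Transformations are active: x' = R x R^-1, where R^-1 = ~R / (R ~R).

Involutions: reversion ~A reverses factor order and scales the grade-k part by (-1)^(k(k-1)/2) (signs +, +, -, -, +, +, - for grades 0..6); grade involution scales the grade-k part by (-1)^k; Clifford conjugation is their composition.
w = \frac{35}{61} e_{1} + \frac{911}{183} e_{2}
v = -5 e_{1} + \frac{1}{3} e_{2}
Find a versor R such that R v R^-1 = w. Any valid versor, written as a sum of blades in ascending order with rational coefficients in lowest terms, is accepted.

Equal squares first: v^2 = w^2 = \frac{226}{9}. Then v + w = -\frac{270}{61} e_{1} + \frac{324}{61} e_{2} is a versor taking v to w, provided it is invertible.
Answer: -\frac{270}{61} e_{1} + \frac{324}{61} e_{2}


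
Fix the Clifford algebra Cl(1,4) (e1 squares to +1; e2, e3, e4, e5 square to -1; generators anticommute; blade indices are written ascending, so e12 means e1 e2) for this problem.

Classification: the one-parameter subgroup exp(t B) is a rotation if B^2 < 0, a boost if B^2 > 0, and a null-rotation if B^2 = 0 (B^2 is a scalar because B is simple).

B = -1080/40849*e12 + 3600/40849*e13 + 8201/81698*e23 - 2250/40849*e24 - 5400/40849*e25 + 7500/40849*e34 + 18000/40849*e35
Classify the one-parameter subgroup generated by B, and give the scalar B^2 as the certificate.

B^2 term by term: the squares give (-1080/40849)^2*(e12)^2 + (3600/40849)^2*(e13)^2 + (8201/81698)^2*(e23)^2 + (-2250/40849)^2*(e24)^2 + (-5400/40849)^2*(e25)^2 + (7500/40849)^2*(e34)^2 + (18000/40849)^2*(e35)^2 = 1166400/1668640801*(+1) + 12960000/1668640801*(+1) + 67256401/6674563204*(-1) + 5062500/1668640801*(-1) + 29160000/1668640801*(-1) + 56250000/1668640801*(-1) + 324000000/1668640801*(-1) = -1/4 (each basis 2-blade squares to minus the product of its generators' squares); cross terms between blades sharing an index anticommute and cancel; the commuting (index-disjoint) pairs give grade-4 terms 2*c*c'*(blade product), which cancel blade by blade — e1234: -16200000/1668640801 + 16200000/1668640801 = 0; e1235: -38880000/1668640801 + 38880000/1668640801 = 0; e2345: 81000000/1668640801 - 81000000/1668640801 = 0 — confirming B is simple. So B^2 = -1/4.
Answer: rotation, certificate B^2 = -1/4. No conjugation can change B^2 = -1/4; the sign gives the class.


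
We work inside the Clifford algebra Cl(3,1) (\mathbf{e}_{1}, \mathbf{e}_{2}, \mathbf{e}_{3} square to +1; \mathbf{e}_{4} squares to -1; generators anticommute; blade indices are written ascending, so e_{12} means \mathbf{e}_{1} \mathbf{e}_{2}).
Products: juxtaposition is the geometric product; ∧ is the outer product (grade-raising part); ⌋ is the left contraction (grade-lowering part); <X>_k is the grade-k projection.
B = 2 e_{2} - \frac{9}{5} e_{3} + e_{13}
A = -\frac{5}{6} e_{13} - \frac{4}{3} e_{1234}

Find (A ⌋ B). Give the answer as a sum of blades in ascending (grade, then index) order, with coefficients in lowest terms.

step 1: \frac{5}{6}
Answer: \frac{5}{6}
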